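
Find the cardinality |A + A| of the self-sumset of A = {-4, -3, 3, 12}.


A + A = {a + a' : a, a' ∈ A}; |A| = 4.
General bounds: 2|A| - 1 ≤ |A + A| ≤ |A|(|A|+1)/2, i.e. 7 ≤ |A + A| ≤ 10.
Lower bound 2|A|-1 is attained iff A is an arithmetic progression.
Enumerate sums a + a' for a ≤ a' (symmetric, so this suffices):
a = -4: -4+-4=-8, -4+-3=-7, -4+3=-1, -4+12=8
a = -3: -3+-3=-6, -3+3=0, -3+12=9
a = 3: 3+3=6, 3+12=15
a = 12: 12+12=24
Distinct sums: {-8, -7, -6, -1, 0, 6, 8, 9, 15, 24}
|A + A| = 10

|A + A| = 10


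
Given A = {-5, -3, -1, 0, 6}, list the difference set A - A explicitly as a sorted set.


A - A = {a - a' : a, a' ∈ A}.
Compute a - a' for each ordered pair (a, a'):
a = -5: -5--5=0, -5--3=-2, -5--1=-4, -5-0=-5, -5-6=-11
a = -3: -3--5=2, -3--3=0, -3--1=-2, -3-0=-3, -3-6=-9
a = -1: -1--5=4, -1--3=2, -1--1=0, -1-0=-1, -1-6=-7
a = 0: 0--5=5, 0--3=3, 0--1=1, 0-0=0, 0-6=-6
a = 6: 6--5=11, 6--3=9, 6--1=7, 6-0=6, 6-6=0
Collecting distinct values (and noting 0 appears from a-a):
A - A = {-11, -9, -7, -6, -5, -4, -3, -2, -1, 0, 1, 2, 3, 4, 5, 6, 7, 9, 11}
|A - A| = 19

A - A = {-11, -9, -7, -6, -5, -4, -3, -2, -1, 0, 1, 2, 3, 4, 5, 6, 7, 9, 11}


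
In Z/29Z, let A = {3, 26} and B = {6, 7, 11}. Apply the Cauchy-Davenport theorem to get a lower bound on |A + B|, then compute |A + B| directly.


Cauchy-Davenport: |A + B| ≥ min(p, |A| + |B| - 1) for A, B nonempty in Z/pZ.
|A| = 2, |B| = 3, p = 29.
CD lower bound = min(29, 2 + 3 - 1) = min(29, 4) = 4.
Compute A + B mod 29 directly:
a = 3: 3+6=9, 3+7=10, 3+11=14
a = 26: 26+6=3, 26+7=4, 26+11=8
A + B = {3, 4, 8, 9, 10, 14}, so |A + B| = 6.
Verify: 6 ≥ 4? Yes ✓.

CD lower bound = 4, actual |A + B| = 6.


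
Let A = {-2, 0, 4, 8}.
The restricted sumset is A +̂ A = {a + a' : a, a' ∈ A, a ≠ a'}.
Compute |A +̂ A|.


Restricted sumset: A +̂ A = {a + a' : a ∈ A, a' ∈ A, a ≠ a'}.
Equivalently, take A + A and drop any sum 2a that is achievable ONLY as a + a for a ∈ A (i.e. sums representable only with equal summands).
Enumerate pairs (a, a') with a < a' (symmetric, so each unordered pair gives one sum; this covers all a ≠ a'):
  -2 + 0 = -2
  -2 + 4 = 2
  -2 + 8 = 6
  0 + 4 = 4
  0 + 8 = 8
  4 + 8 = 12
Collected distinct sums: {-2, 2, 4, 6, 8, 12}
|A +̂ A| = 6
(Reference bound: |A +̂ A| ≥ 2|A| - 3 for |A| ≥ 2, with |A| = 4 giving ≥ 5.)

|A +̂ A| = 6


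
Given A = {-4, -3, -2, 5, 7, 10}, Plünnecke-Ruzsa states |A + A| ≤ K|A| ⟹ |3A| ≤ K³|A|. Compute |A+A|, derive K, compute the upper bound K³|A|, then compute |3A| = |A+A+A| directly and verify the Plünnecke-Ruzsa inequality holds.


|A| = 6.
Step 1: Compute A + A by enumerating all 36 pairs.
A + A = {-8, -7, -6, -5, -4, 1, 2, 3, 4, 5, 6, 7, 8, 10, 12, 14, 15, 17, 20}, so |A + A| = 19.
Step 2: Doubling constant K = |A + A|/|A| = 19/6 = 19/6 ≈ 3.1667.
Step 3: Plünnecke-Ruzsa gives |3A| ≤ K³·|A| = (3.1667)³ · 6 ≈ 190.5278.
Step 4: Compute 3A = A + A + A directly by enumerating all triples (a,b,c) ∈ A³; |3A| = 37.
Step 5: Check 37 ≤ 190.5278? Yes ✓.

K = 19/6, Plünnecke-Ruzsa bound K³|A| ≈ 190.5278, |3A| = 37, inequality holds.


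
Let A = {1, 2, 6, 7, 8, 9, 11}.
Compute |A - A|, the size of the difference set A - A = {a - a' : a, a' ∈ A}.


A - A = {a - a' : a, a' ∈ A}; |A| = 7.
Bounds: 2|A|-1 ≤ |A - A| ≤ |A|² - |A| + 1, i.e. 13 ≤ |A - A| ≤ 43.
Note: 0 ∈ A - A always (from a - a). The set is symmetric: if d ∈ A - A then -d ∈ A - A.
Enumerate nonzero differences d = a - a' with a > a' (then include -d):
Positive differences: {1, 2, 3, 4, 5, 6, 7, 8, 9, 10}
Full difference set: {0} ∪ (positive diffs) ∪ (negative diffs).
|A - A| = 1 + 2·10 = 21 (matches direct enumeration: 21).

|A - A| = 21


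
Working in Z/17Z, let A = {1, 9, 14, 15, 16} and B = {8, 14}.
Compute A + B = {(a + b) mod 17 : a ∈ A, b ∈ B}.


Work in Z/17Z: reduce every sum a + b modulo 17.
Enumerate all 10 pairs:
a = 1: 1+8=9, 1+14=15
a = 9: 9+8=0, 9+14=6
a = 14: 14+8=5, 14+14=11
a = 15: 15+8=6, 15+14=12
a = 16: 16+8=7, 16+14=13
Distinct residues collected: {0, 5, 6, 7, 9, 11, 12, 13, 15}
|A + B| = 9 (out of 17 total residues).

A + B = {0, 5, 6, 7, 9, 11, 12, 13, 15}


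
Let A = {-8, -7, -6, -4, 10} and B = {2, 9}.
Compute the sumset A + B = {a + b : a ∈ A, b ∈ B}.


A + B = {a + b : a ∈ A, b ∈ B}.
Enumerate all |A|·|B| = 5·2 = 10 pairs (a, b) and collect distinct sums.
a = -8: -8+2=-6, -8+9=1
a = -7: -7+2=-5, -7+9=2
a = -6: -6+2=-4, -6+9=3
a = -4: -4+2=-2, -4+9=5
a = 10: 10+2=12, 10+9=19
Collecting distinct sums: A + B = {-6, -5, -4, -2, 1, 2, 3, 5, 12, 19}
|A + B| = 10

A + B = {-6, -5, -4, -2, 1, 2, 3, 5, 12, 19}


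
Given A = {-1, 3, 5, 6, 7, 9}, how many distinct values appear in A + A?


A + A = {a + a' : a, a' ∈ A}; |A| = 6.
General bounds: 2|A| - 1 ≤ |A + A| ≤ |A|(|A|+1)/2, i.e. 11 ≤ |A + A| ≤ 21.
Lower bound 2|A|-1 is attained iff A is an arithmetic progression.
Enumerate sums a + a' for a ≤ a' (symmetric, so this suffices):
a = -1: -1+-1=-2, -1+3=2, -1+5=4, -1+6=5, -1+7=6, -1+9=8
a = 3: 3+3=6, 3+5=8, 3+6=9, 3+7=10, 3+9=12
a = 5: 5+5=10, 5+6=11, 5+7=12, 5+9=14
a = 6: 6+6=12, 6+7=13, 6+9=15
a = 7: 7+7=14, 7+9=16
a = 9: 9+9=18
Distinct sums: {-2, 2, 4, 5, 6, 8, 9, 10, 11, 12, 13, 14, 15, 16, 18}
|A + A| = 15

|A + A| = 15


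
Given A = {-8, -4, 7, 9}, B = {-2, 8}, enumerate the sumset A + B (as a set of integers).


A + B = {a + b : a ∈ A, b ∈ B}.
Enumerate all |A|·|B| = 4·2 = 8 pairs (a, b) and collect distinct sums.
a = -8: -8+-2=-10, -8+8=0
a = -4: -4+-2=-6, -4+8=4
a = 7: 7+-2=5, 7+8=15
a = 9: 9+-2=7, 9+8=17
Collecting distinct sums: A + B = {-10, -6, 0, 4, 5, 7, 15, 17}
|A + B| = 8

A + B = {-10, -6, 0, 4, 5, 7, 15, 17}


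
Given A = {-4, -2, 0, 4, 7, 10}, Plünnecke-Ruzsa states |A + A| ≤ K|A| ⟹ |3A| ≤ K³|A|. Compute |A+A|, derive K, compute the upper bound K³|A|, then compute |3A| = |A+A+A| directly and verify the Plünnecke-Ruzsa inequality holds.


|A| = 6.
Step 1: Compute A + A by enumerating all 36 pairs.
A + A = {-8, -6, -4, -2, 0, 2, 3, 4, 5, 6, 7, 8, 10, 11, 14, 17, 20}, so |A + A| = 17.
Step 2: Doubling constant K = |A + A|/|A| = 17/6 = 17/6 ≈ 2.8333.
Step 3: Plünnecke-Ruzsa gives |3A| ≤ K³·|A| = (2.8333)³ · 6 ≈ 136.4722.
Step 4: Compute 3A = A + A + A directly by enumerating all triples (a,b,c) ∈ A³; |3A| = 31.
Step 5: Check 31 ≤ 136.4722? Yes ✓.

K = 17/6, Plünnecke-Ruzsa bound K³|A| ≈ 136.4722, |3A| = 31, inequality holds.


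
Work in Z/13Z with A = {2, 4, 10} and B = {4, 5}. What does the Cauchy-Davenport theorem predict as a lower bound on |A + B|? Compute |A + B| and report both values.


Cauchy-Davenport: |A + B| ≥ min(p, |A| + |B| - 1) for A, B nonempty in Z/pZ.
|A| = 3, |B| = 2, p = 13.
CD lower bound = min(13, 3 + 2 - 1) = min(13, 4) = 4.
Compute A + B mod 13 directly:
a = 2: 2+4=6, 2+5=7
a = 4: 4+4=8, 4+5=9
a = 10: 10+4=1, 10+5=2
A + B = {1, 2, 6, 7, 8, 9}, so |A + B| = 6.
Verify: 6 ≥ 4? Yes ✓.

CD lower bound = 4, actual |A + B| = 6.


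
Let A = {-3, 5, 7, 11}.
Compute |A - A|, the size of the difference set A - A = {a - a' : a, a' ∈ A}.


A - A = {a - a' : a, a' ∈ A}; |A| = 4.
Bounds: 2|A|-1 ≤ |A - A| ≤ |A|² - |A| + 1, i.e. 7 ≤ |A - A| ≤ 13.
Note: 0 ∈ A - A always (from a - a). The set is symmetric: if d ∈ A - A then -d ∈ A - A.
Enumerate nonzero differences d = a - a' with a > a' (then include -d):
Positive differences: {2, 4, 6, 8, 10, 14}
Full difference set: {0} ∪ (positive diffs) ∪ (negative diffs).
|A - A| = 1 + 2·6 = 13 (matches direct enumeration: 13).

|A - A| = 13


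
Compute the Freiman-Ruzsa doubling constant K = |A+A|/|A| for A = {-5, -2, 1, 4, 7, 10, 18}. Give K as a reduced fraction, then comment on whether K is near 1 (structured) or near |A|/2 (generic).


|A| = 7.
Compute A + A by enumerating all 49 pairs.
A + A = {-10, -7, -4, -1, 2, 5, 8, 11, 13, 14, 16, 17, 19, 20, 22, 25, 28, 36}, so |A + A| = 18.
K = |A + A| / |A| = 18/7 (already in lowest terms) ≈ 2.5714.
Reference: AP of size 7 gives K = 13/7 ≈ 1.8571; a fully generic set of size 7 gives K ≈ 4.0000.

|A| = 7, |A + A| = 18, K = 18/7.


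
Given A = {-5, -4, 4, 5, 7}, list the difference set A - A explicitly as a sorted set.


A - A = {a - a' : a, a' ∈ A}.
Compute a - a' for each ordered pair (a, a'):
a = -5: -5--5=0, -5--4=-1, -5-4=-9, -5-5=-10, -5-7=-12
a = -4: -4--5=1, -4--4=0, -4-4=-8, -4-5=-9, -4-7=-11
a = 4: 4--5=9, 4--4=8, 4-4=0, 4-5=-1, 4-7=-3
a = 5: 5--5=10, 5--4=9, 5-4=1, 5-5=0, 5-7=-2
a = 7: 7--5=12, 7--4=11, 7-4=3, 7-5=2, 7-7=0
Collecting distinct values (and noting 0 appears from a-a):
A - A = {-12, -11, -10, -9, -8, -3, -2, -1, 0, 1, 2, 3, 8, 9, 10, 11, 12}
|A - A| = 17

A - A = {-12, -11, -10, -9, -8, -3, -2, -1, 0, 1, 2, 3, 8, 9, 10, 11, 12}


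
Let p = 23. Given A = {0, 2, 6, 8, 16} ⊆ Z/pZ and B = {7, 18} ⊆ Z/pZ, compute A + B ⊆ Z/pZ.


Work in Z/23Z: reduce every sum a + b modulo 23.
Enumerate all 10 pairs:
a = 0: 0+7=7, 0+18=18
a = 2: 2+7=9, 2+18=20
a = 6: 6+7=13, 6+18=1
a = 8: 8+7=15, 8+18=3
a = 16: 16+7=0, 16+18=11
Distinct residues collected: {0, 1, 3, 7, 9, 11, 13, 15, 18, 20}
|A + B| = 10 (out of 23 total residues).

A + B = {0, 1, 3, 7, 9, 11, 13, 15, 18, 20}


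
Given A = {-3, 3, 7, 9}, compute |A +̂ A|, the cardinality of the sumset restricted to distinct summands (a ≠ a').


Restricted sumset: A +̂ A = {a + a' : a ∈ A, a' ∈ A, a ≠ a'}.
Equivalently, take A + A and drop any sum 2a that is achievable ONLY as a + a for a ∈ A (i.e. sums representable only with equal summands).
Enumerate pairs (a, a') with a < a' (symmetric, so each unordered pair gives one sum; this covers all a ≠ a'):
  -3 + 3 = 0
  -3 + 7 = 4
  -3 + 9 = 6
  3 + 7 = 10
  3 + 9 = 12
  7 + 9 = 16
Collected distinct sums: {0, 4, 6, 10, 12, 16}
|A +̂ A| = 6
(Reference bound: |A +̂ A| ≥ 2|A| - 3 for |A| ≥ 2, with |A| = 4 giving ≥ 5.)

|A +̂ A| = 6


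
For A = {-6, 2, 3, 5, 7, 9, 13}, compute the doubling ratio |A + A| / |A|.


|A| = 7.
Compute A + A by enumerating all 49 pairs.
A + A = {-12, -4, -3, -1, 1, 3, 4, 5, 6, 7, 8, 9, 10, 11, 12, 14, 15, 16, 18, 20, 22, 26}, so |A + A| = 22.
K = |A + A| / |A| = 22/7 (already in lowest terms) ≈ 3.1429.
Reference: AP of size 7 gives K = 13/7 ≈ 1.8571; a fully generic set of size 7 gives K ≈ 4.0000.

|A| = 7, |A + A| = 22, K = 22/7.


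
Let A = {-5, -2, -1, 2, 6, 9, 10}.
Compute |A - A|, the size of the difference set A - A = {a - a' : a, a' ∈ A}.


A - A = {a - a' : a, a' ∈ A}; |A| = 7.
Bounds: 2|A|-1 ≤ |A - A| ≤ |A|² - |A| + 1, i.e. 13 ≤ |A - A| ≤ 43.
Note: 0 ∈ A - A always (from a - a). The set is symmetric: if d ∈ A - A then -d ∈ A - A.
Enumerate nonzero differences d = a - a' with a > a' (then include -d):
Positive differences: {1, 3, 4, 7, 8, 10, 11, 12, 14, 15}
Full difference set: {0} ∪ (positive diffs) ∪ (negative diffs).
|A - A| = 1 + 2·10 = 21 (matches direct enumeration: 21).

|A - A| = 21


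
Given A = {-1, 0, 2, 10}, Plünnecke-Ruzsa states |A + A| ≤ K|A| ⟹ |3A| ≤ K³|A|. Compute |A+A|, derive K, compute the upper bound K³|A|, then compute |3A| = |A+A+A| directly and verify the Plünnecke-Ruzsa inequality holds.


|A| = 4.
Step 1: Compute A + A by enumerating all 16 pairs.
A + A = {-2, -1, 0, 1, 2, 4, 9, 10, 12, 20}, so |A + A| = 10.
Step 2: Doubling constant K = |A + A|/|A| = 10/4 = 10/4 ≈ 2.5000.
Step 3: Plünnecke-Ruzsa gives |3A| ≤ K³·|A| = (2.5000)³ · 4 ≈ 62.5000.
Step 4: Compute 3A = A + A + A directly by enumerating all triples (a,b,c) ∈ A³; |3A| = 19.
Step 5: Check 19 ≤ 62.5000? Yes ✓.

K = 10/4, Plünnecke-Ruzsa bound K³|A| ≈ 62.5000, |3A| = 19, inequality holds.


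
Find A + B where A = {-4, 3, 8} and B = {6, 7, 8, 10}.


A + B = {a + b : a ∈ A, b ∈ B}.
Enumerate all |A|·|B| = 3·4 = 12 pairs (a, b) and collect distinct sums.
a = -4: -4+6=2, -4+7=3, -4+8=4, -4+10=6
a = 3: 3+6=9, 3+7=10, 3+8=11, 3+10=13
a = 8: 8+6=14, 8+7=15, 8+8=16, 8+10=18
Collecting distinct sums: A + B = {2, 3, 4, 6, 9, 10, 11, 13, 14, 15, 16, 18}
|A + B| = 12

A + B = {2, 3, 4, 6, 9, 10, 11, 13, 14, 15, 16, 18}


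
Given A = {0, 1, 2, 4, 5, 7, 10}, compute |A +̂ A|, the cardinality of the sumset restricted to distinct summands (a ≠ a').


Restricted sumset: A +̂ A = {a + a' : a ∈ A, a' ∈ A, a ≠ a'}.
Equivalently, take A + A and drop any sum 2a that is achievable ONLY as a + a for a ∈ A (i.e. sums representable only with equal summands).
Enumerate pairs (a, a') with a < a' (symmetric, so each unordered pair gives one sum; this covers all a ≠ a'):
  0 + 1 = 1
  0 + 2 = 2
  0 + 4 = 4
  0 + 5 = 5
  0 + 7 = 7
  0 + 10 = 10
  1 + 2 = 3
  1 + 4 = 5
  1 + 5 = 6
  1 + 7 = 8
  1 + 10 = 11
  2 + 4 = 6
  2 + 5 = 7
  2 + 7 = 9
  2 + 10 = 12
  4 + 5 = 9
  4 + 7 = 11
  4 + 10 = 14
  5 + 7 = 12
  5 + 10 = 15
  7 + 10 = 17
Collected distinct sums: {1, 2, 3, 4, 5, 6, 7, 8, 9, 10, 11, 12, 14, 15, 17}
|A +̂ A| = 15
(Reference bound: |A +̂ A| ≥ 2|A| - 3 for |A| ≥ 2, with |A| = 7 giving ≥ 11.)

|A +̂ A| = 15


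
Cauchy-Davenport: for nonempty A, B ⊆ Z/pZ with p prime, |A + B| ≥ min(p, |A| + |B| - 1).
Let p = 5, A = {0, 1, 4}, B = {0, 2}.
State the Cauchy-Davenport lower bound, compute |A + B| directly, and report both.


Cauchy-Davenport: |A + B| ≥ min(p, |A| + |B| - 1) for A, B nonempty in Z/pZ.
|A| = 3, |B| = 2, p = 5.
CD lower bound = min(5, 3 + 2 - 1) = min(5, 4) = 4.
Compute A + B mod 5 directly:
a = 0: 0+0=0, 0+2=2
a = 1: 1+0=1, 1+2=3
a = 4: 4+0=4, 4+2=1
A + B = {0, 1, 2, 3, 4}, so |A + B| = 5.
Verify: 5 ≥ 4? Yes ✓.

CD lower bound = 4, actual |A + B| = 5.


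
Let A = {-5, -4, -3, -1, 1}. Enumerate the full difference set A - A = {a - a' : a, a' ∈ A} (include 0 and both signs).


A - A = {a - a' : a, a' ∈ A}.
Compute a - a' for each ordered pair (a, a'):
a = -5: -5--5=0, -5--4=-1, -5--3=-2, -5--1=-4, -5-1=-6
a = -4: -4--5=1, -4--4=0, -4--3=-1, -4--1=-3, -4-1=-5
a = -3: -3--5=2, -3--4=1, -3--3=0, -3--1=-2, -3-1=-4
a = -1: -1--5=4, -1--4=3, -1--3=2, -1--1=0, -1-1=-2
a = 1: 1--5=6, 1--4=5, 1--3=4, 1--1=2, 1-1=0
Collecting distinct values (and noting 0 appears from a-a):
A - A = {-6, -5, -4, -3, -2, -1, 0, 1, 2, 3, 4, 5, 6}
|A - A| = 13

A - A = {-6, -5, -4, -3, -2, -1, 0, 1, 2, 3, 4, 5, 6}


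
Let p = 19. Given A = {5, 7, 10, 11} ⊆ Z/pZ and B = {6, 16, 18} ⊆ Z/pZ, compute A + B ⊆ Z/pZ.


Work in Z/19Z: reduce every sum a + b modulo 19.
Enumerate all 12 pairs:
a = 5: 5+6=11, 5+16=2, 5+18=4
a = 7: 7+6=13, 7+16=4, 7+18=6
a = 10: 10+6=16, 10+16=7, 10+18=9
a = 11: 11+6=17, 11+16=8, 11+18=10
Distinct residues collected: {2, 4, 6, 7, 8, 9, 10, 11, 13, 16, 17}
|A + B| = 11 (out of 19 total residues).

A + B = {2, 4, 6, 7, 8, 9, 10, 11, 13, 16, 17}


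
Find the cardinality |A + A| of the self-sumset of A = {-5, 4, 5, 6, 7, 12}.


A + A = {a + a' : a, a' ∈ A}; |A| = 6.
General bounds: 2|A| - 1 ≤ |A + A| ≤ |A|(|A|+1)/2, i.e. 11 ≤ |A + A| ≤ 21.
Lower bound 2|A|-1 is attained iff A is an arithmetic progression.
Enumerate sums a + a' for a ≤ a' (symmetric, so this suffices):
a = -5: -5+-5=-10, -5+4=-1, -5+5=0, -5+6=1, -5+7=2, -5+12=7
a = 4: 4+4=8, 4+5=9, 4+6=10, 4+7=11, 4+12=16
a = 5: 5+5=10, 5+6=11, 5+7=12, 5+12=17
a = 6: 6+6=12, 6+7=13, 6+12=18
a = 7: 7+7=14, 7+12=19
a = 12: 12+12=24
Distinct sums: {-10, -1, 0, 1, 2, 7, 8, 9, 10, 11, 12, 13, 14, 16, 17, 18, 19, 24}
|A + A| = 18

|A + A| = 18


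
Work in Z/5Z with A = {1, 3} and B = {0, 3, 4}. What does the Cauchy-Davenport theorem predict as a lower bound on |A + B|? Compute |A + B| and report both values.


Cauchy-Davenport: |A + B| ≥ min(p, |A| + |B| - 1) for A, B nonempty in Z/pZ.
|A| = 2, |B| = 3, p = 5.
CD lower bound = min(5, 2 + 3 - 1) = min(5, 4) = 4.
Compute A + B mod 5 directly:
a = 1: 1+0=1, 1+3=4, 1+4=0
a = 3: 3+0=3, 3+3=1, 3+4=2
A + B = {0, 1, 2, 3, 4}, so |A + B| = 5.
Verify: 5 ≥ 4? Yes ✓.

CD lower bound = 4, actual |A + B| = 5.


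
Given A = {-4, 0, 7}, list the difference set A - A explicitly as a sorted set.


A - A = {a - a' : a, a' ∈ A}.
Compute a - a' for each ordered pair (a, a'):
a = -4: -4--4=0, -4-0=-4, -4-7=-11
a = 0: 0--4=4, 0-0=0, 0-7=-7
a = 7: 7--4=11, 7-0=7, 7-7=0
Collecting distinct values (and noting 0 appears from a-a):
A - A = {-11, -7, -4, 0, 4, 7, 11}
|A - A| = 7

A - A = {-11, -7, -4, 0, 4, 7, 11}


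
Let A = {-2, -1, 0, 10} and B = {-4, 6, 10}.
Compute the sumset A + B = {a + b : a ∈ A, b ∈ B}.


A + B = {a + b : a ∈ A, b ∈ B}.
Enumerate all |A|·|B| = 4·3 = 12 pairs (a, b) and collect distinct sums.
a = -2: -2+-4=-6, -2+6=4, -2+10=8
a = -1: -1+-4=-5, -1+6=5, -1+10=9
a = 0: 0+-4=-4, 0+6=6, 0+10=10
a = 10: 10+-4=6, 10+6=16, 10+10=20
Collecting distinct sums: A + B = {-6, -5, -4, 4, 5, 6, 8, 9, 10, 16, 20}
|A + B| = 11

A + B = {-6, -5, -4, 4, 5, 6, 8, 9, 10, 16, 20}


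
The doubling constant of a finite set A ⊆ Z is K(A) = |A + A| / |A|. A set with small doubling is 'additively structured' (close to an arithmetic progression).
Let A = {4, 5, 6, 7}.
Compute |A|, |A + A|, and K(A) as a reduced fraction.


|A| = 4.
Compute A + A by enumerating all 16 pairs.
A + A = {8, 9, 10, 11, 12, 13, 14}, so |A + A| = 7.
K = |A + A| / |A| = 7/4 (already in lowest terms) ≈ 1.7500.
Reference: AP of size 4 gives K = 7/4 ≈ 1.7500; a fully generic set of size 4 gives K ≈ 2.5000.

|A| = 4, |A + A| = 7, K = 7/4.


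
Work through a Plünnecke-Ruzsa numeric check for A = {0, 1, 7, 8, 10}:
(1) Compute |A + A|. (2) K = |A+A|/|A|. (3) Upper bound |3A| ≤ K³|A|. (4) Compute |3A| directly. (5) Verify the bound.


|A| = 5.
Step 1: Compute A + A by enumerating all 25 pairs.
A + A = {0, 1, 2, 7, 8, 9, 10, 11, 14, 15, 16, 17, 18, 20}, so |A + A| = 14.
Step 2: Doubling constant K = |A + A|/|A| = 14/5 = 14/5 ≈ 2.8000.
Step 3: Plünnecke-Ruzsa gives |3A| ≤ K³·|A| = (2.8000)³ · 5 ≈ 109.7600.
Step 4: Compute 3A = A + A + A directly by enumerating all triples (a,b,c) ∈ A³; |3A| = 26.
Step 5: Check 26 ≤ 109.7600? Yes ✓.

K = 14/5, Plünnecke-Ruzsa bound K³|A| ≈ 109.7600, |3A| = 26, inequality holds.


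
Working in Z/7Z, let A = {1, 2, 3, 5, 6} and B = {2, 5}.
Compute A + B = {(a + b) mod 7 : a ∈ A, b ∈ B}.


Work in Z/7Z: reduce every sum a + b modulo 7.
Enumerate all 10 pairs:
a = 1: 1+2=3, 1+5=6
a = 2: 2+2=4, 2+5=0
a = 3: 3+2=5, 3+5=1
a = 5: 5+2=0, 5+5=3
a = 6: 6+2=1, 6+5=4
Distinct residues collected: {0, 1, 3, 4, 5, 6}
|A + B| = 6 (out of 7 total residues).

A + B = {0, 1, 3, 4, 5, 6}


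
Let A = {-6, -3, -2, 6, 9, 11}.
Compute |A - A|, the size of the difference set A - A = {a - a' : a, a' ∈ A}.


A - A = {a - a' : a, a' ∈ A}; |A| = 6.
Bounds: 2|A|-1 ≤ |A - A| ≤ |A|² - |A| + 1, i.e. 11 ≤ |A - A| ≤ 31.
Note: 0 ∈ A - A always (from a - a). The set is symmetric: if d ∈ A - A then -d ∈ A - A.
Enumerate nonzero differences d = a - a' with a > a' (then include -d):
Positive differences: {1, 2, 3, 4, 5, 8, 9, 11, 12, 13, 14, 15, 17}
Full difference set: {0} ∪ (positive diffs) ∪ (negative diffs).
|A - A| = 1 + 2·13 = 27 (matches direct enumeration: 27).

|A - A| = 27


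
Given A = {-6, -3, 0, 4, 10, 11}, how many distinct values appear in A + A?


A + A = {a + a' : a, a' ∈ A}; |A| = 6.
General bounds: 2|A| - 1 ≤ |A + A| ≤ |A|(|A|+1)/2, i.e. 11 ≤ |A + A| ≤ 21.
Lower bound 2|A|-1 is attained iff A is an arithmetic progression.
Enumerate sums a + a' for a ≤ a' (symmetric, so this suffices):
a = -6: -6+-6=-12, -6+-3=-9, -6+0=-6, -6+4=-2, -6+10=4, -6+11=5
a = -3: -3+-3=-6, -3+0=-3, -3+4=1, -3+10=7, -3+11=8
a = 0: 0+0=0, 0+4=4, 0+10=10, 0+11=11
a = 4: 4+4=8, 4+10=14, 4+11=15
a = 10: 10+10=20, 10+11=21
a = 11: 11+11=22
Distinct sums: {-12, -9, -6, -3, -2, 0, 1, 4, 5, 7, 8, 10, 11, 14, 15, 20, 21, 22}
|A + A| = 18

|A + A| = 18


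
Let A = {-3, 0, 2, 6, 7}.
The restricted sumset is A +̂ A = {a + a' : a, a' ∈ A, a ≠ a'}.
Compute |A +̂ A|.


Restricted sumset: A +̂ A = {a + a' : a ∈ A, a' ∈ A, a ≠ a'}.
Equivalently, take A + A and drop any sum 2a that is achievable ONLY as a + a for a ∈ A (i.e. sums representable only with equal summands).
Enumerate pairs (a, a') with a < a' (symmetric, so each unordered pair gives one sum; this covers all a ≠ a'):
  -3 + 0 = -3
  -3 + 2 = -1
  -3 + 6 = 3
  -3 + 7 = 4
  0 + 2 = 2
  0 + 6 = 6
  0 + 7 = 7
  2 + 6 = 8
  2 + 7 = 9
  6 + 7 = 13
Collected distinct sums: {-3, -1, 2, 3, 4, 6, 7, 8, 9, 13}
|A +̂ A| = 10
(Reference bound: |A +̂ A| ≥ 2|A| - 3 for |A| ≥ 2, with |A| = 5 giving ≥ 7.)

|A +̂ A| = 10


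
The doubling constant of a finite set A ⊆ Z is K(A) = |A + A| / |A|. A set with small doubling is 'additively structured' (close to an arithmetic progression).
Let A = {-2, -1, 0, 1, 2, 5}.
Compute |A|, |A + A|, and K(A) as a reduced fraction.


|A| = 6.
Compute A + A by enumerating all 36 pairs.
A + A = {-4, -3, -2, -1, 0, 1, 2, 3, 4, 5, 6, 7, 10}, so |A + A| = 13.
K = |A + A| / |A| = 13/6 (already in lowest terms) ≈ 2.1667.
Reference: AP of size 6 gives K = 11/6 ≈ 1.8333; a fully generic set of size 6 gives K ≈ 3.5000.

|A| = 6, |A + A| = 13, K = 13/6.


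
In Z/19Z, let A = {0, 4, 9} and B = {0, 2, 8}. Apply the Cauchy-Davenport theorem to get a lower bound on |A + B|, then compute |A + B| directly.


Cauchy-Davenport: |A + B| ≥ min(p, |A| + |B| - 1) for A, B nonempty in Z/pZ.
|A| = 3, |B| = 3, p = 19.
CD lower bound = min(19, 3 + 3 - 1) = min(19, 5) = 5.
Compute A + B mod 19 directly:
a = 0: 0+0=0, 0+2=2, 0+8=8
a = 4: 4+0=4, 4+2=6, 4+8=12
a = 9: 9+0=9, 9+2=11, 9+8=17
A + B = {0, 2, 4, 6, 8, 9, 11, 12, 17}, so |A + B| = 9.
Verify: 9 ≥ 5? Yes ✓.

CD lower bound = 5, actual |A + B| = 9.


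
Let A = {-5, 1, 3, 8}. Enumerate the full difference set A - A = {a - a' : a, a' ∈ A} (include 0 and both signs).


A - A = {a - a' : a, a' ∈ A}.
Compute a - a' for each ordered pair (a, a'):
a = -5: -5--5=0, -5-1=-6, -5-3=-8, -5-8=-13
a = 1: 1--5=6, 1-1=0, 1-3=-2, 1-8=-7
a = 3: 3--5=8, 3-1=2, 3-3=0, 3-8=-5
a = 8: 8--5=13, 8-1=7, 8-3=5, 8-8=0
Collecting distinct values (and noting 0 appears from a-a):
A - A = {-13, -8, -7, -6, -5, -2, 0, 2, 5, 6, 7, 8, 13}
|A - A| = 13

A - A = {-13, -8, -7, -6, -5, -2, 0, 2, 5, 6, 7, 8, 13}


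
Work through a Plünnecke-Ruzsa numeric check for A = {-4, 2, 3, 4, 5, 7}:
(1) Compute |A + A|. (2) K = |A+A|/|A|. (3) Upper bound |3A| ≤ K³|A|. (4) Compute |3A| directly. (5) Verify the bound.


|A| = 6.
Step 1: Compute A + A by enumerating all 36 pairs.
A + A = {-8, -2, -1, 0, 1, 3, 4, 5, 6, 7, 8, 9, 10, 11, 12, 14}, so |A + A| = 16.
Step 2: Doubling constant K = |A + A|/|A| = 16/6 = 16/6 ≈ 2.6667.
Step 3: Plünnecke-Ruzsa gives |3A| ≤ K³·|A| = (2.6667)³ · 6 ≈ 113.7778.
Step 4: Compute 3A = A + A + A directly by enumerating all triples (a,b,c) ∈ A³; |3A| = 27.
Step 5: Check 27 ≤ 113.7778? Yes ✓.

K = 16/6, Plünnecke-Ruzsa bound K³|A| ≈ 113.7778, |3A| = 27, inequality holds.


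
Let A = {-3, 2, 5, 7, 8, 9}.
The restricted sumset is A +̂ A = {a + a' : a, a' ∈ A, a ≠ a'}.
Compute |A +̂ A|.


Restricted sumset: A +̂ A = {a + a' : a ∈ A, a' ∈ A, a ≠ a'}.
Equivalently, take A + A and drop any sum 2a that is achievable ONLY as a + a for a ∈ A (i.e. sums representable only with equal summands).
Enumerate pairs (a, a') with a < a' (symmetric, so each unordered pair gives one sum; this covers all a ≠ a'):
  -3 + 2 = -1
  -3 + 5 = 2
  -3 + 7 = 4
  -3 + 8 = 5
  -3 + 9 = 6
  2 + 5 = 7
  2 + 7 = 9
  2 + 8 = 10
  2 + 9 = 11
  5 + 7 = 12
  5 + 8 = 13
  5 + 9 = 14
  7 + 8 = 15
  7 + 9 = 16
  8 + 9 = 17
Collected distinct sums: {-1, 2, 4, 5, 6, 7, 9, 10, 11, 12, 13, 14, 15, 16, 17}
|A +̂ A| = 15
(Reference bound: |A +̂ A| ≥ 2|A| - 3 for |A| ≥ 2, with |A| = 6 giving ≥ 9.)

|A +̂ A| = 15


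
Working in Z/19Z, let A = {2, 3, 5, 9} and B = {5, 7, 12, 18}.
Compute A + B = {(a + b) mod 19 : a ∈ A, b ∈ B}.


Work in Z/19Z: reduce every sum a + b modulo 19.
Enumerate all 16 pairs:
a = 2: 2+5=7, 2+7=9, 2+12=14, 2+18=1
a = 3: 3+5=8, 3+7=10, 3+12=15, 3+18=2
a = 5: 5+5=10, 5+7=12, 5+12=17, 5+18=4
a = 9: 9+5=14, 9+7=16, 9+12=2, 9+18=8
Distinct residues collected: {1, 2, 4, 7, 8, 9, 10, 12, 14, 15, 16, 17}
|A + B| = 12 (out of 19 total residues).

A + B = {1, 2, 4, 7, 8, 9, 10, 12, 14, 15, 16, 17}


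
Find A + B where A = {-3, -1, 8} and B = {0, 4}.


A + B = {a + b : a ∈ A, b ∈ B}.
Enumerate all |A|·|B| = 3·2 = 6 pairs (a, b) and collect distinct sums.
a = -3: -3+0=-3, -3+4=1
a = -1: -1+0=-1, -1+4=3
a = 8: 8+0=8, 8+4=12
Collecting distinct sums: A + B = {-3, -1, 1, 3, 8, 12}
|A + B| = 6

A + B = {-3, -1, 1, 3, 8, 12}


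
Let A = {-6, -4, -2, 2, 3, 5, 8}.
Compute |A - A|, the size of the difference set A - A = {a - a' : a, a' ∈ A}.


A - A = {a - a' : a, a' ∈ A}; |A| = 7.
Bounds: 2|A|-1 ≤ |A - A| ≤ |A|² - |A| + 1, i.e. 13 ≤ |A - A| ≤ 43.
Note: 0 ∈ A - A always (from a - a). The set is symmetric: if d ∈ A - A then -d ∈ A - A.
Enumerate nonzero differences d = a - a' with a > a' (then include -d):
Positive differences: {1, 2, 3, 4, 5, 6, 7, 8, 9, 10, 11, 12, 14}
Full difference set: {0} ∪ (positive diffs) ∪ (negative diffs).
|A - A| = 1 + 2·13 = 27 (matches direct enumeration: 27).

|A - A| = 27


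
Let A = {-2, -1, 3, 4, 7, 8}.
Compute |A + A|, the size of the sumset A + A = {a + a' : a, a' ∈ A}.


A + A = {a + a' : a, a' ∈ A}; |A| = 6.
General bounds: 2|A| - 1 ≤ |A + A| ≤ |A|(|A|+1)/2, i.e. 11 ≤ |A + A| ≤ 21.
Lower bound 2|A|-1 is attained iff A is an arithmetic progression.
Enumerate sums a + a' for a ≤ a' (symmetric, so this suffices):
a = -2: -2+-2=-4, -2+-1=-3, -2+3=1, -2+4=2, -2+7=5, -2+8=6
a = -1: -1+-1=-2, -1+3=2, -1+4=3, -1+7=6, -1+8=7
a = 3: 3+3=6, 3+4=7, 3+7=10, 3+8=11
a = 4: 4+4=8, 4+7=11, 4+8=12
a = 7: 7+7=14, 7+8=15
a = 8: 8+8=16
Distinct sums: {-4, -3, -2, 1, 2, 3, 5, 6, 7, 8, 10, 11, 12, 14, 15, 16}
|A + A| = 16

|A + A| = 16


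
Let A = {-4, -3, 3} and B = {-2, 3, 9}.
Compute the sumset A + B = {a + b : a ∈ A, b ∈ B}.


A + B = {a + b : a ∈ A, b ∈ B}.
Enumerate all |A|·|B| = 3·3 = 9 pairs (a, b) and collect distinct sums.
a = -4: -4+-2=-6, -4+3=-1, -4+9=5
a = -3: -3+-2=-5, -3+3=0, -3+9=6
a = 3: 3+-2=1, 3+3=6, 3+9=12
Collecting distinct sums: A + B = {-6, -5, -1, 0, 1, 5, 6, 12}
|A + B| = 8

A + B = {-6, -5, -1, 0, 1, 5, 6, 12}


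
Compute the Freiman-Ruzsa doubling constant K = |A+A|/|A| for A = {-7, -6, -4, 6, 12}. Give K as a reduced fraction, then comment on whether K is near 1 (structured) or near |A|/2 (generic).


|A| = 5.
Compute A + A by enumerating all 25 pairs.
A + A = {-14, -13, -12, -11, -10, -8, -1, 0, 2, 5, 6, 8, 12, 18, 24}, so |A + A| = 15.
K = |A + A| / |A| = 15/5 = 3/1 ≈ 3.0000.
Reference: AP of size 5 gives K = 9/5 ≈ 1.8000; a fully generic set of size 5 gives K ≈ 3.0000.

|A| = 5, |A + A| = 15, K = 15/5 = 3/1.


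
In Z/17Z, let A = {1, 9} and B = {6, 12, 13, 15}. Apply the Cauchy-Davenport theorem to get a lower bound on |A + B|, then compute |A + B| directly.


Cauchy-Davenport: |A + B| ≥ min(p, |A| + |B| - 1) for A, B nonempty in Z/pZ.
|A| = 2, |B| = 4, p = 17.
CD lower bound = min(17, 2 + 4 - 1) = min(17, 5) = 5.
Compute A + B mod 17 directly:
a = 1: 1+6=7, 1+12=13, 1+13=14, 1+15=16
a = 9: 9+6=15, 9+12=4, 9+13=5, 9+15=7
A + B = {4, 5, 7, 13, 14, 15, 16}, so |A + B| = 7.
Verify: 7 ≥ 5? Yes ✓.

CD lower bound = 5, actual |A + B| = 7.


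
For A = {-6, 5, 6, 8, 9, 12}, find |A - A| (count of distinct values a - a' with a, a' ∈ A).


A - A = {a - a' : a, a' ∈ A}; |A| = 6.
Bounds: 2|A|-1 ≤ |A - A| ≤ |A|² - |A| + 1, i.e. 11 ≤ |A - A| ≤ 31.
Note: 0 ∈ A - A always (from a - a). The set is symmetric: if d ∈ A - A then -d ∈ A - A.
Enumerate nonzero differences d = a - a' with a > a' (then include -d):
Positive differences: {1, 2, 3, 4, 6, 7, 11, 12, 14, 15, 18}
Full difference set: {0} ∪ (positive diffs) ∪ (negative diffs).
|A - A| = 1 + 2·11 = 23 (matches direct enumeration: 23).

|A - A| = 23


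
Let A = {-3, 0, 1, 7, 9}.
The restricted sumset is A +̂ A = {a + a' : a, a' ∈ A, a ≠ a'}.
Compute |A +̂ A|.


Restricted sumset: A +̂ A = {a + a' : a ∈ A, a' ∈ A, a ≠ a'}.
Equivalently, take A + A and drop any sum 2a that is achievable ONLY as a + a for a ∈ A (i.e. sums representable only with equal summands).
Enumerate pairs (a, a') with a < a' (symmetric, so each unordered pair gives one sum; this covers all a ≠ a'):
  -3 + 0 = -3
  -3 + 1 = -2
  -3 + 7 = 4
  -3 + 9 = 6
  0 + 1 = 1
  0 + 7 = 7
  0 + 9 = 9
  1 + 7 = 8
  1 + 9 = 10
  7 + 9 = 16
Collected distinct sums: {-3, -2, 1, 4, 6, 7, 8, 9, 10, 16}
|A +̂ A| = 10
(Reference bound: |A +̂ A| ≥ 2|A| - 3 for |A| ≥ 2, with |A| = 5 giving ≥ 7.)

|A +̂ A| = 10


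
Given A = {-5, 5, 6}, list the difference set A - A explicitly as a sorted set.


A - A = {a - a' : a, a' ∈ A}.
Compute a - a' for each ordered pair (a, a'):
a = -5: -5--5=0, -5-5=-10, -5-6=-11
a = 5: 5--5=10, 5-5=0, 5-6=-1
a = 6: 6--5=11, 6-5=1, 6-6=0
Collecting distinct values (and noting 0 appears from a-a):
A - A = {-11, -10, -1, 0, 1, 10, 11}
|A - A| = 7

A - A = {-11, -10, -1, 0, 1, 10, 11}


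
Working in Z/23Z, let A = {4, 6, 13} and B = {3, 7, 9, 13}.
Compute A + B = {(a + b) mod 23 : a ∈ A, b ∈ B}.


Work in Z/23Z: reduce every sum a + b modulo 23.
Enumerate all 12 pairs:
a = 4: 4+3=7, 4+7=11, 4+9=13, 4+13=17
a = 6: 6+3=9, 6+7=13, 6+9=15, 6+13=19
a = 13: 13+3=16, 13+7=20, 13+9=22, 13+13=3
Distinct residues collected: {3, 7, 9, 11, 13, 15, 16, 17, 19, 20, 22}
|A + B| = 11 (out of 23 total residues).

A + B = {3, 7, 9, 11, 13, 15, 16, 17, 19, 20, 22}


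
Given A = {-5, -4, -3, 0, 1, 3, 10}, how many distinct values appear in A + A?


A + A = {a + a' : a, a' ∈ A}; |A| = 7.
General bounds: 2|A| - 1 ≤ |A + A| ≤ |A|(|A|+1)/2, i.e. 13 ≤ |A + A| ≤ 28.
Lower bound 2|A|-1 is attained iff A is an arithmetic progression.
Enumerate sums a + a' for a ≤ a' (symmetric, so this suffices):
a = -5: -5+-5=-10, -5+-4=-9, -5+-3=-8, -5+0=-5, -5+1=-4, -5+3=-2, -5+10=5
a = -4: -4+-4=-8, -4+-3=-7, -4+0=-4, -4+1=-3, -4+3=-1, -4+10=6
a = -3: -3+-3=-6, -3+0=-3, -3+1=-2, -3+3=0, -3+10=7
a = 0: 0+0=0, 0+1=1, 0+3=3, 0+10=10
a = 1: 1+1=2, 1+3=4, 1+10=11
a = 3: 3+3=6, 3+10=13
a = 10: 10+10=20
Distinct sums: {-10, -9, -8, -7, -6, -5, -4, -3, -2, -1, 0, 1, 2, 3, 4, 5, 6, 7, 10, 11, 13, 20}
|A + A| = 22

|A + A| = 22


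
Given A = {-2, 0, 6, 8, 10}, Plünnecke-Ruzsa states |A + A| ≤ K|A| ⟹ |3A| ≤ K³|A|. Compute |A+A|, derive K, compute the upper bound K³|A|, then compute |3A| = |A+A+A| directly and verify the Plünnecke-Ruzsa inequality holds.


|A| = 5.
Step 1: Compute A + A by enumerating all 25 pairs.
A + A = {-4, -2, 0, 4, 6, 8, 10, 12, 14, 16, 18, 20}, so |A + A| = 12.
Step 2: Doubling constant K = |A + A|/|A| = 12/5 = 12/5 ≈ 2.4000.
Step 3: Plünnecke-Ruzsa gives |3A| ≤ K³·|A| = (2.4000)³ · 5 ≈ 69.1200.
Step 4: Compute 3A = A + A + A directly by enumerating all triples (a,b,c) ∈ A³; |3A| = 19.
Step 5: Check 19 ≤ 69.1200? Yes ✓.

K = 12/5, Plünnecke-Ruzsa bound K³|A| ≈ 69.1200, |3A| = 19, inequality holds.


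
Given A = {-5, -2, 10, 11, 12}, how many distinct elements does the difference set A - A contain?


A - A = {a - a' : a, a' ∈ A}; |A| = 5.
Bounds: 2|A|-1 ≤ |A - A| ≤ |A|² - |A| + 1, i.e. 9 ≤ |A - A| ≤ 21.
Note: 0 ∈ A - A always (from a - a). The set is symmetric: if d ∈ A - A then -d ∈ A - A.
Enumerate nonzero differences d = a - a' with a > a' (then include -d):
Positive differences: {1, 2, 3, 12, 13, 14, 15, 16, 17}
Full difference set: {0} ∪ (positive diffs) ∪ (negative diffs).
|A - A| = 1 + 2·9 = 19 (matches direct enumeration: 19).

|A - A| = 19


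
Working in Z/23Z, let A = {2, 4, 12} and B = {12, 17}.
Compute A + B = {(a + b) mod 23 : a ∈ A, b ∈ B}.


Work in Z/23Z: reduce every sum a + b modulo 23.
Enumerate all 6 pairs:
a = 2: 2+12=14, 2+17=19
a = 4: 4+12=16, 4+17=21
a = 12: 12+12=1, 12+17=6
Distinct residues collected: {1, 6, 14, 16, 19, 21}
|A + B| = 6 (out of 23 total residues).

A + B = {1, 6, 14, 16, 19, 21}


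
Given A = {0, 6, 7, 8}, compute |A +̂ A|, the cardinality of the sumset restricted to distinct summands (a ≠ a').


Restricted sumset: A +̂ A = {a + a' : a ∈ A, a' ∈ A, a ≠ a'}.
Equivalently, take A + A and drop any sum 2a that is achievable ONLY as a + a for a ∈ A (i.e. sums representable only with equal summands).
Enumerate pairs (a, a') with a < a' (symmetric, so each unordered pair gives one sum; this covers all a ≠ a'):
  0 + 6 = 6
  0 + 7 = 7
  0 + 8 = 8
  6 + 7 = 13
  6 + 8 = 14
  7 + 8 = 15
Collected distinct sums: {6, 7, 8, 13, 14, 15}
|A +̂ A| = 6
(Reference bound: |A +̂ A| ≥ 2|A| - 3 for |A| ≥ 2, with |A| = 4 giving ≥ 5.)

|A +̂ A| = 6


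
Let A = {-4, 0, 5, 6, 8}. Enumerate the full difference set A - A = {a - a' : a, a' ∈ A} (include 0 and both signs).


A - A = {a - a' : a, a' ∈ A}.
Compute a - a' for each ordered pair (a, a'):
a = -4: -4--4=0, -4-0=-4, -4-5=-9, -4-6=-10, -4-8=-12
a = 0: 0--4=4, 0-0=0, 0-5=-5, 0-6=-6, 0-8=-8
a = 5: 5--4=9, 5-0=5, 5-5=0, 5-6=-1, 5-8=-3
a = 6: 6--4=10, 6-0=6, 6-5=1, 6-6=0, 6-8=-2
a = 8: 8--4=12, 8-0=8, 8-5=3, 8-6=2, 8-8=0
Collecting distinct values (and noting 0 appears from a-a):
A - A = {-12, -10, -9, -8, -6, -5, -4, -3, -2, -1, 0, 1, 2, 3, 4, 5, 6, 8, 9, 10, 12}
|A - A| = 21

A - A = {-12, -10, -9, -8, -6, -5, -4, -3, -2, -1, 0, 1, 2, 3, 4, 5, 6, 8, 9, 10, 12}


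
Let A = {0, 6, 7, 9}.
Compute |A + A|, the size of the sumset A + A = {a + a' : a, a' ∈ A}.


A + A = {a + a' : a, a' ∈ A}; |A| = 4.
General bounds: 2|A| - 1 ≤ |A + A| ≤ |A|(|A|+1)/2, i.e. 7 ≤ |A + A| ≤ 10.
Lower bound 2|A|-1 is attained iff A is an arithmetic progression.
Enumerate sums a + a' for a ≤ a' (symmetric, so this suffices):
a = 0: 0+0=0, 0+6=6, 0+7=7, 0+9=9
a = 6: 6+6=12, 6+7=13, 6+9=15
a = 7: 7+7=14, 7+9=16
a = 9: 9+9=18
Distinct sums: {0, 6, 7, 9, 12, 13, 14, 15, 16, 18}
|A + A| = 10

|A + A| = 10


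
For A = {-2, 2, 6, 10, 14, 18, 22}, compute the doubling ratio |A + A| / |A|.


|A| = 7.
Compute A + A by enumerating all 49 pairs.
A + A = {-4, 0, 4, 8, 12, 16, 20, 24, 28, 32, 36, 40, 44}, so |A + A| = 13.
K = |A + A| / |A| = 13/7 (already in lowest terms) ≈ 1.8571.
Reference: AP of size 7 gives K = 13/7 ≈ 1.8571; a fully generic set of size 7 gives K ≈ 4.0000.

|A| = 7, |A + A| = 13, K = 13/7.


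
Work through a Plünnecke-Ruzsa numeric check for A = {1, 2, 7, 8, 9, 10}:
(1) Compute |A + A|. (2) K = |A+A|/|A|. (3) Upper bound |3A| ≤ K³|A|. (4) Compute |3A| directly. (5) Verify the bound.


|A| = 6.
Step 1: Compute A + A by enumerating all 36 pairs.
A + A = {2, 3, 4, 8, 9, 10, 11, 12, 14, 15, 16, 17, 18, 19, 20}, so |A + A| = 15.
Step 2: Doubling constant K = |A + A|/|A| = 15/6 = 15/6 ≈ 2.5000.
Step 3: Plünnecke-Ruzsa gives |3A| ≤ K³·|A| = (2.5000)³ · 6 ≈ 93.7500.
Step 4: Compute 3A = A + A + A directly by enumerating all triples (a,b,c) ∈ A³; |3A| = 26.
Step 5: Check 26 ≤ 93.7500? Yes ✓.

K = 15/6, Plünnecke-Ruzsa bound K³|A| ≈ 93.7500, |3A| = 26, inequality holds.


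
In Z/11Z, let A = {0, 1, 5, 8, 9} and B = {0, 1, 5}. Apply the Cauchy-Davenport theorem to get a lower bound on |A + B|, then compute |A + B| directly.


Cauchy-Davenport: |A + B| ≥ min(p, |A| + |B| - 1) for A, B nonempty in Z/pZ.
|A| = 5, |B| = 3, p = 11.
CD lower bound = min(11, 5 + 3 - 1) = min(11, 7) = 7.
Compute A + B mod 11 directly:
a = 0: 0+0=0, 0+1=1, 0+5=5
a = 1: 1+0=1, 1+1=2, 1+5=6
a = 5: 5+0=5, 5+1=6, 5+5=10
a = 8: 8+0=8, 8+1=9, 8+5=2
a = 9: 9+0=9, 9+1=10, 9+5=3
A + B = {0, 1, 2, 3, 5, 6, 8, 9, 10}, so |A + B| = 9.
Verify: 9 ≥ 7? Yes ✓.

CD lower bound = 7, actual |A + B| = 9.


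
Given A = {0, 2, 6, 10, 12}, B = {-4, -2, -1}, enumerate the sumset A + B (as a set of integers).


A + B = {a + b : a ∈ A, b ∈ B}.
Enumerate all |A|·|B| = 5·3 = 15 pairs (a, b) and collect distinct sums.
a = 0: 0+-4=-4, 0+-2=-2, 0+-1=-1
a = 2: 2+-4=-2, 2+-2=0, 2+-1=1
a = 6: 6+-4=2, 6+-2=4, 6+-1=5
a = 10: 10+-4=6, 10+-2=8, 10+-1=9
a = 12: 12+-4=8, 12+-2=10, 12+-1=11
Collecting distinct sums: A + B = {-4, -2, -1, 0, 1, 2, 4, 5, 6, 8, 9, 10, 11}
|A + B| = 13

A + B = {-4, -2, -1, 0, 1, 2, 4, 5, 6, 8, 9, 10, 11}


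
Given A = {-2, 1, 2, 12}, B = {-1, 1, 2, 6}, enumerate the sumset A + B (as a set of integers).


A + B = {a + b : a ∈ A, b ∈ B}.
Enumerate all |A|·|B| = 4·4 = 16 pairs (a, b) and collect distinct sums.
a = -2: -2+-1=-3, -2+1=-1, -2+2=0, -2+6=4
a = 1: 1+-1=0, 1+1=2, 1+2=3, 1+6=7
a = 2: 2+-1=1, 2+1=3, 2+2=4, 2+6=8
a = 12: 12+-1=11, 12+1=13, 12+2=14, 12+6=18
Collecting distinct sums: A + B = {-3, -1, 0, 1, 2, 3, 4, 7, 8, 11, 13, 14, 18}
|A + B| = 13

A + B = {-3, -1, 0, 1, 2, 3, 4, 7, 8, 11, 13, 14, 18}


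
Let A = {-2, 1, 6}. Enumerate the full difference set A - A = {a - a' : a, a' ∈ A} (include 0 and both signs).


A - A = {a - a' : a, a' ∈ A}.
Compute a - a' for each ordered pair (a, a'):
a = -2: -2--2=0, -2-1=-3, -2-6=-8
a = 1: 1--2=3, 1-1=0, 1-6=-5
a = 6: 6--2=8, 6-1=5, 6-6=0
Collecting distinct values (and noting 0 appears from a-a):
A - A = {-8, -5, -3, 0, 3, 5, 8}
|A - A| = 7

A - A = {-8, -5, -3, 0, 3, 5, 8}


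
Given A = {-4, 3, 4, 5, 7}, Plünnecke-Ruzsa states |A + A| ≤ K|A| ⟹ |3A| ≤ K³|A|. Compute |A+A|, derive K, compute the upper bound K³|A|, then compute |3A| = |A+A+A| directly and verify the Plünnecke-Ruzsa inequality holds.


|A| = 5.
Step 1: Compute A + A by enumerating all 25 pairs.
A + A = {-8, -1, 0, 1, 3, 6, 7, 8, 9, 10, 11, 12, 14}, so |A + A| = 13.
Step 2: Doubling constant K = |A + A|/|A| = 13/5 = 13/5 ≈ 2.6000.
Step 3: Plünnecke-Ruzsa gives |3A| ≤ K³·|A| = (2.6000)³ · 5 ≈ 87.8800.
Step 4: Compute 3A = A + A + A directly by enumerating all triples (a,b,c) ∈ A³; |3A| = 24.
Step 5: Check 24 ≤ 87.8800? Yes ✓.

K = 13/5, Plünnecke-Ruzsa bound K³|A| ≈ 87.8800, |3A| = 24, inequality holds.


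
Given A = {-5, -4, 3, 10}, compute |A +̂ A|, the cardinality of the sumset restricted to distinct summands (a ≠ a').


Restricted sumset: A +̂ A = {a + a' : a ∈ A, a' ∈ A, a ≠ a'}.
Equivalently, take A + A and drop any sum 2a that is achievable ONLY as a + a for a ∈ A (i.e. sums representable only with equal summands).
Enumerate pairs (a, a') with a < a' (symmetric, so each unordered pair gives one sum; this covers all a ≠ a'):
  -5 + -4 = -9
  -5 + 3 = -2
  -5 + 10 = 5
  -4 + 3 = -1
  -4 + 10 = 6
  3 + 10 = 13
Collected distinct sums: {-9, -2, -1, 5, 6, 13}
|A +̂ A| = 6
(Reference bound: |A +̂ A| ≥ 2|A| - 3 for |A| ≥ 2, with |A| = 4 giving ≥ 5.)

|A +̂ A| = 6


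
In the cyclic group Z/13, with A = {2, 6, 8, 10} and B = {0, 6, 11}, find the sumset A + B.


Work in Z/13Z: reduce every sum a + b modulo 13.
Enumerate all 12 pairs:
a = 2: 2+0=2, 2+6=8, 2+11=0
a = 6: 6+0=6, 6+6=12, 6+11=4
a = 8: 8+0=8, 8+6=1, 8+11=6
a = 10: 10+0=10, 10+6=3, 10+11=8
Distinct residues collected: {0, 1, 2, 3, 4, 6, 8, 10, 12}
|A + B| = 9 (out of 13 total residues).

A + B = {0, 1, 2, 3, 4, 6, 8, 10, 12}


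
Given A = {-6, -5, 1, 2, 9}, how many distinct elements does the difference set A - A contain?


A - A = {a - a' : a, a' ∈ A}; |A| = 5.
Bounds: 2|A|-1 ≤ |A - A| ≤ |A|² - |A| + 1, i.e. 9 ≤ |A - A| ≤ 21.
Note: 0 ∈ A - A always (from a - a). The set is symmetric: if d ∈ A - A then -d ∈ A - A.
Enumerate nonzero differences d = a - a' with a > a' (then include -d):
Positive differences: {1, 6, 7, 8, 14, 15}
Full difference set: {0} ∪ (positive diffs) ∪ (negative diffs).
|A - A| = 1 + 2·6 = 13 (matches direct enumeration: 13).

|A - A| = 13


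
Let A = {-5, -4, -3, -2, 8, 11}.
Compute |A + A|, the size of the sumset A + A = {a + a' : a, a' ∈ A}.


A + A = {a + a' : a, a' ∈ A}; |A| = 6.
General bounds: 2|A| - 1 ≤ |A + A| ≤ |A|(|A|+1)/2, i.e. 11 ≤ |A + A| ≤ 21.
Lower bound 2|A|-1 is attained iff A is an arithmetic progression.
Enumerate sums a + a' for a ≤ a' (symmetric, so this suffices):
a = -5: -5+-5=-10, -5+-4=-9, -5+-3=-8, -5+-2=-7, -5+8=3, -5+11=6
a = -4: -4+-4=-8, -4+-3=-7, -4+-2=-6, -4+8=4, -4+11=7
a = -3: -3+-3=-6, -3+-2=-5, -3+8=5, -3+11=8
a = -2: -2+-2=-4, -2+8=6, -2+11=9
a = 8: 8+8=16, 8+11=19
a = 11: 11+11=22
Distinct sums: {-10, -9, -8, -7, -6, -5, -4, 3, 4, 5, 6, 7, 8, 9, 16, 19, 22}
|A + A| = 17

|A + A| = 17
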